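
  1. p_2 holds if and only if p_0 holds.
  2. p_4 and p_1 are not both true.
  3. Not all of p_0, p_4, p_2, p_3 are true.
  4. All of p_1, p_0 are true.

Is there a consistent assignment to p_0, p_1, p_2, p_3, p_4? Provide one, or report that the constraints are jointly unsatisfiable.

p_0 = True; p_1 = True; p_2 = True; p_3 = False; p_4 = False

  (1) p_2=T, p_0=T — same ✓
  (2) p_4=F, p_1=T — not both ✓
  (3) {p_0, p_4, p_2, p_3}: 2/4 true — not all ✓
  (4) {p_1, p_0}: all 2 true ✓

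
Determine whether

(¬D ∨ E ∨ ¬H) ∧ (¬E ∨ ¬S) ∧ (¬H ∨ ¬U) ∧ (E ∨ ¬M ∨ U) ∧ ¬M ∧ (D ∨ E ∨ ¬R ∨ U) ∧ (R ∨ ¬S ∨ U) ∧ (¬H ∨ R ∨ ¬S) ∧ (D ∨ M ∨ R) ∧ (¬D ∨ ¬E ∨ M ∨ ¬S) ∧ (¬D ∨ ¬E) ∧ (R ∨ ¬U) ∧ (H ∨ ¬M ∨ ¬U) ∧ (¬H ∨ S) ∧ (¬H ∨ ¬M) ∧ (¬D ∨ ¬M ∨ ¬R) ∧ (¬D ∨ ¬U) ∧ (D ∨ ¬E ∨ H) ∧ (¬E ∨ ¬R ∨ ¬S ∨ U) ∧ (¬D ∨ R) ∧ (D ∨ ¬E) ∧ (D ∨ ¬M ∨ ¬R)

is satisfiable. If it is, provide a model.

M=F, R=T, U=T, H=F, S=T, E=F, D=F

Unit clause (¬M) forces M = False.
Set R = True.
Set U = True.
  then (¬H ∨ ¬U) forces H = False.
  then (¬D ∨ ¬U) forces D = False.
  then (D ∨ ¬E ∨ H) forces E = False.
Set S = True.
All clauses satisfied.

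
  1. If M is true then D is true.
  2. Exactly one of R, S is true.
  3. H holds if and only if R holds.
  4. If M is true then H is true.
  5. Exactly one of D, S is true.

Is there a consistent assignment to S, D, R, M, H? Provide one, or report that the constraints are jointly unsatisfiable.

S = False; D = True; R = True; M = True; H = True

  (1) M=T ⇒ D: T ✓
  (2) {R, S}: 1 true — exactly one ✓
  (3) H=T, R=T — same ✓
  (4) M=T ⇒ H: T ✓
  (5) {D, S}: 1 true — exactly one ✓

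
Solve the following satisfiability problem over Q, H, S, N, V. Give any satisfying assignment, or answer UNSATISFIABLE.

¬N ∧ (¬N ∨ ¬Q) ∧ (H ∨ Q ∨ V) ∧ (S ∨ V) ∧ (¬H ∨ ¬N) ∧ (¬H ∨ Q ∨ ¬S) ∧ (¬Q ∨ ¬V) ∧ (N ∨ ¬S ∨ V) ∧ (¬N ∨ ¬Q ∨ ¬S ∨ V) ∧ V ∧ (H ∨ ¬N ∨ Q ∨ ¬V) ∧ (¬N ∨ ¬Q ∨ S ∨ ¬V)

Q=F; H=T; S=F; N=F; V=T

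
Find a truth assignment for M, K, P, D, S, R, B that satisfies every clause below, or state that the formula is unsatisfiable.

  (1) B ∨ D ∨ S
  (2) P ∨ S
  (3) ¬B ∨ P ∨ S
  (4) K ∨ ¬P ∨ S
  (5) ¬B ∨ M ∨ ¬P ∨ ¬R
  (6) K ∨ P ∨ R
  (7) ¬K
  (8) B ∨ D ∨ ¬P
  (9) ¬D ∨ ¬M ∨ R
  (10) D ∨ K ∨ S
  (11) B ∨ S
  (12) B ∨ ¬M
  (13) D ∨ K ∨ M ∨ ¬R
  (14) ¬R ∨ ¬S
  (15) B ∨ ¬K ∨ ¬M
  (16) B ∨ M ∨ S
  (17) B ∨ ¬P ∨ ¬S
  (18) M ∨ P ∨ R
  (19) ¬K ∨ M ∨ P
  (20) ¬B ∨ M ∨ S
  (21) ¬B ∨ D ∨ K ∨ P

Unit clause (¬K) forces K = False.
Set M = True.
  then (B ∨ ¬M) forces B = True.
Try P = False:
  (P ∨ S) forces S = True.
  (K ∨ P ∨ R) forces R = True.
  clause (¬R ∨ ¬S) is falsified — backtrack.
So P = True.
  then (K ∨ ¬P ∨ S) forces S = True.
  then (¬R ∨ ¬S) forces R = False.
  then (¬D ∨ ¬M ∨ R) forces D = False.
All clauses satisfied.

M = True, K = False, P = True, D = False, S = True, R = False, B = True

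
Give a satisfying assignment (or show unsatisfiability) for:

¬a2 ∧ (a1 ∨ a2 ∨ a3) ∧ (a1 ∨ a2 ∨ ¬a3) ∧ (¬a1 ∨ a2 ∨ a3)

Unit clause (¬a2) forces a2 = False.
Try a1 = False:
  (a1 ∨ a2 ∨ a3) forces a3 = True.
  clause (a1 ∨ a2 ∨ ¬a3) is falsified — backtrack.
So a1 = True.
  then (¬a1 ∨ a2 ∨ a3) forces a3 = True.
Check each clause:
  (¬a2): ¬a2 holds.
  (a1 ∨ a2 ∨ a3): a1 holds.
  (a1 ∨ a2 ∨ ¬a3): a1 holds.
  (¬a1 ∨ a2 ∨ a3): a3 holds.
All clauses satisfied.

a1 = True; a2 = False; a3 = True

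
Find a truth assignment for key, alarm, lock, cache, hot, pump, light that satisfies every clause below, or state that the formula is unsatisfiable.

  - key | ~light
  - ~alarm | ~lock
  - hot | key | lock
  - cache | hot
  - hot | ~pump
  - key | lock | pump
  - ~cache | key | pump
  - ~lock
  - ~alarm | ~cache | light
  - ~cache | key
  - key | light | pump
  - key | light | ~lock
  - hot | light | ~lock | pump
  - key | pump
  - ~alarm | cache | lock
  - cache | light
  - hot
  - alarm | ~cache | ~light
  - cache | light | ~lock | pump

key: True, alarm: False, lock: False, cache: False, hot: True, pump: False, light: True

Unit clause (~lock) forces lock = False.
Unit clause (hot) forces hot = True.
Set key = True.
Set alarm = False.
Set cache = False.
  then (cache | light) forces light = True.
Set pump = False.
All clauses satisfied.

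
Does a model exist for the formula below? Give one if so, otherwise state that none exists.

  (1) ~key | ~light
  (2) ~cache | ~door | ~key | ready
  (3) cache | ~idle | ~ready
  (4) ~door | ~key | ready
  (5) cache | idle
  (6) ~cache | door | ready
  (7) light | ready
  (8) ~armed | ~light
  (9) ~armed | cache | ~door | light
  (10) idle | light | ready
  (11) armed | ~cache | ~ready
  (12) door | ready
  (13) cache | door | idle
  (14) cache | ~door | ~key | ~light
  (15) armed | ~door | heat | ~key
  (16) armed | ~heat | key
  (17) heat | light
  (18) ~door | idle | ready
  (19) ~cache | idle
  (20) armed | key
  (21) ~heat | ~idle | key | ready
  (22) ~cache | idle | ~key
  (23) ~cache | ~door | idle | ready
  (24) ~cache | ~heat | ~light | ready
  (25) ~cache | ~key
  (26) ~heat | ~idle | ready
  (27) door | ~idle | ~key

heat = True, key = False, door = True, armed = True, ready = True, idle = True, light = False, cache = True

Try heat = False:
  (heat | light) forces light = True.
  (~key | ~light) forces key = False.
  (~armed | ~light) forces armed = False.
  clause (armed | key) is falsified — backtrack.
So heat = True.
Set key = False.
  then (armed | ~heat | key) forces armed = True.
  then (~armed | ~light) forces light = False.
  then (light | ready) forces ready = True.
Set door = True.
  then (~armed | cache | ~door | light) forces cache = True.
  then (~cache | idle) forces idle = True.
All clauses satisfied.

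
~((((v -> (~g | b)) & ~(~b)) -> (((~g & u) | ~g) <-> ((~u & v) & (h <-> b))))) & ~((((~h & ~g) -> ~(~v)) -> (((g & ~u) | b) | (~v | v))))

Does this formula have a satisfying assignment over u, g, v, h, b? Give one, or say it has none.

UNSATISFIABLE

The conjunct ~((((~h & ~g) -> ~(~v)) -> (((g & ~u) | b) | (~v | v)))) is unsatisfiable on its own:
  v = True: this becomes ~((True -> True)) = False.
  v = False: this becomes ~((~((~h & ~g)) -> True)) = False.
So the whole conjunction is unsatisfiable.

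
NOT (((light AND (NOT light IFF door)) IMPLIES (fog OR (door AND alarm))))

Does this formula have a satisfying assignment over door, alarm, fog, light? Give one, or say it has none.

door: False, alarm: False, fog: False, light: True

  NOT (((light AND (NOT light IFF door)) IMPLIES (fog OR (door AND alarm)))) = True
    (light AND (NOT light IFF door)) IMPLIES (fog OR (door AND alarm)) = False
      light AND (NOT light IFF door) = True
        NOT light IFF door = True
          NOT light = False
      fog OR (door AND alarm) = False
        door AND alarm = False
The formula evaluates to True.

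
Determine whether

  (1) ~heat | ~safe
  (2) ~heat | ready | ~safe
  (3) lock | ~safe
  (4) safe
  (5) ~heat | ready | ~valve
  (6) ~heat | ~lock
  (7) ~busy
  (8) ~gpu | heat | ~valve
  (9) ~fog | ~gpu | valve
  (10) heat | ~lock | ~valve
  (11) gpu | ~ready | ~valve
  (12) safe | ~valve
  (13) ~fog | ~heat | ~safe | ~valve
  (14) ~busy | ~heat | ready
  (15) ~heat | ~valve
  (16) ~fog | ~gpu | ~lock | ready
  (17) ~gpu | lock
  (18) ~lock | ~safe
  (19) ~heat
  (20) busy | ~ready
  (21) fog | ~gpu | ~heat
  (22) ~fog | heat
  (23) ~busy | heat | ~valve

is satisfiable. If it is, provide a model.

Case lock = True:
  (safe) forces safe = True.
  Clause (~lock | ~safe) is falsified — contradiction.
Case lock = False:
  (lock | ~safe) forces safe = False.
  Clause (safe) is falsified — contradiction.
Both cases fail, so the formula is unsatisfiable.

Unsatisfiable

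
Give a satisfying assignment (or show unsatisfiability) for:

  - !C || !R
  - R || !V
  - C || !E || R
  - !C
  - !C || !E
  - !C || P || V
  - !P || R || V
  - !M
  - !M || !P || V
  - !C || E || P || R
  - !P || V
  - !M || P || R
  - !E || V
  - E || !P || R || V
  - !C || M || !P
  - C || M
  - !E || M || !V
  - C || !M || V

Unsatisfiable

Case C = True:
  Clause (!C) is falsified — contradiction.
Case C = False:
  (!M) forces M = False.
  Clause (C || M) is falsified — contradiction.
Both cases fail, so the formula is unsatisfiable.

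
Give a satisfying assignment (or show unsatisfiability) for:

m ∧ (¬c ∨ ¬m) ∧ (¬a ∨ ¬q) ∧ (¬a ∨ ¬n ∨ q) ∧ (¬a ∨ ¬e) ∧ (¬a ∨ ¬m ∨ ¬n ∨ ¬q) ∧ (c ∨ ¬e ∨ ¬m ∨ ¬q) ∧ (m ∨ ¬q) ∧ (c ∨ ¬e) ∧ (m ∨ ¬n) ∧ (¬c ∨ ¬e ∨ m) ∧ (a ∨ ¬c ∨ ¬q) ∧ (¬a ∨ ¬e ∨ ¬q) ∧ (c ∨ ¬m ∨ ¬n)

c=F, q=F, a=T, n=F, m=T, e=F

Unit clause (m) forces m = True.
In (¬c ∨ ¬m) only ¬c is left, so c = False.
In (c ∨ ¬e) only ¬e is left, so e = False.
In (c ∨ ¬m ∨ ¬n) only ¬n is left, so n = False.
Set q = False.
Set a = True.
All clauses satisfied.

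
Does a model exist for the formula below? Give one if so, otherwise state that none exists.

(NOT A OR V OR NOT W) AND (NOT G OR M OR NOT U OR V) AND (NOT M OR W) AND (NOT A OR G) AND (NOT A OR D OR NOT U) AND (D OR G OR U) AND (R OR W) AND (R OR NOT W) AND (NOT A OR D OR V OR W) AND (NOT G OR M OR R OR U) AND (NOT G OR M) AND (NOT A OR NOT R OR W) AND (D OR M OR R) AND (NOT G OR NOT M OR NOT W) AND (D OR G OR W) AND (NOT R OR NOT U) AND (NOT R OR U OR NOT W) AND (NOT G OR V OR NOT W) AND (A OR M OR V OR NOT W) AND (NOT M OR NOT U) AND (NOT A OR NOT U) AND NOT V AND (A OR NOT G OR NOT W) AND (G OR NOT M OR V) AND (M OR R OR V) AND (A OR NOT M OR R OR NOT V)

Unit clause (NOT V) forces V = False.
Try A = True:
  (NOT A OR V OR NOT W) forces W = False.
  (NOT M OR W) forces M = False.
  (NOT A OR G) forces G = True.
  clause (NOT G OR M) is falsified — backtrack.
So A = False.
Try U = True:
  (NOT R OR NOT U) forces R = False.
  (R OR W) forces W = True.
  clause (R OR NOT W) is falsified — backtrack.
So U = False.
Set W = False.
  then (NOT M OR W) forces M = False.
  then (R OR W) forces R = True.
  then (NOT G OR M) forces G = False.
  then (D OR G OR W) forces D = True.
All clauses satisfied.

A = False, U = False, W = False, D = True, G = False, R = True, V = False, M = False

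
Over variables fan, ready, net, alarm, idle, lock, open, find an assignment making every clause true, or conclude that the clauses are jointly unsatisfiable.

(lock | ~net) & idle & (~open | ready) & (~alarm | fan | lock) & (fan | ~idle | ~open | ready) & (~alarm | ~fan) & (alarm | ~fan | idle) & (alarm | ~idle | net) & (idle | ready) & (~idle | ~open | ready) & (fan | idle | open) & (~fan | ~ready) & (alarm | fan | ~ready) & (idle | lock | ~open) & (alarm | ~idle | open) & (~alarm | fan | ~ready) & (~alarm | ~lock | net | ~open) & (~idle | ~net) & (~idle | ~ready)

fan=F, ready=F, net=F, alarm=T, idle=T, lock=T, open=F

Unit clause (idle) forces idle = True.
In (~idle | ~net) only ~net is left, so net = False.
In (~idle | ~ready) only ~ready is left, so ready = False.
In (~open | ready) only ~open is left, so open = False.
In (alarm | ~idle | net) only alarm is left, so alarm = True.
In (~alarm | ~fan) only ~fan is left, so fan = False.
In (~alarm | fan | lock) only lock is left, so lock = True.
All clauses satisfied.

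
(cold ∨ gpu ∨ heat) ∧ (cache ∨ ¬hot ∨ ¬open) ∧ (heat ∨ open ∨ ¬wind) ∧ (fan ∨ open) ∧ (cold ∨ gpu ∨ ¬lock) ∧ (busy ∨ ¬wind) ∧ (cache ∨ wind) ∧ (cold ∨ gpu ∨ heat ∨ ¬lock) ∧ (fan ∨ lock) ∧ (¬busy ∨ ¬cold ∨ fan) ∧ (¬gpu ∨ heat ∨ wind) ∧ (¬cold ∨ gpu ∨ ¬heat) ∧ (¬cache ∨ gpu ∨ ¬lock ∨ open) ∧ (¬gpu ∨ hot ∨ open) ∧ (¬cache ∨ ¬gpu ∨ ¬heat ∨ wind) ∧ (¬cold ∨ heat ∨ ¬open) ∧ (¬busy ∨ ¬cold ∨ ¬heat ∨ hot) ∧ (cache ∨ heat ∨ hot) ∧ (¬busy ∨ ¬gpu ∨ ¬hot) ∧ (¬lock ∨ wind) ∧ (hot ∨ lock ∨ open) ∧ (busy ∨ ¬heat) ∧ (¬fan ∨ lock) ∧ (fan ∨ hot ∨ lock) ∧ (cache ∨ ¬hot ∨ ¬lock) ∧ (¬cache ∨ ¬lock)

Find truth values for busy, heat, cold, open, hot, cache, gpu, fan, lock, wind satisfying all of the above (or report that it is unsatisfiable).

busy: True; heat: True; cold: False; open: True; hot: False; cache: False; gpu: True; fan: True; lock: True; wind: True

Try busy = False:
  (busy ∨ ¬wind) forces wind = False.
  (cache ∨ wind) forces cache = True.
  (¬lock ∨ wind) forces lock = False.
  (fan ∨ lock) forces fan = True.
  clause (¬fan ∨ lock) is falsified — backtrack.
So busy = True.
Set heat = True.
Set cold = False.
Set open = True.
Try hot = True:
  (cache ∨ ¬hot ∨ ¬open) forces cache = True.
  (¬busy ∨ ¬gpu ∨ ¬hot) forces gpu = False.
  (cold ∨ gpu ∨ ¬lock) forces lock = False.
  (fan ∨ lock) forces fan = True.
  clause (¬fan ∨ lock) is falsified — backtrack.
So hot = False.
Set cache = False.
  then (cache ∨ wind) forces wind = True.
Set gpu = True.
Set fan = True.
  then (¬fan ∨ lock) forces lock = True.
All clauses satisfied.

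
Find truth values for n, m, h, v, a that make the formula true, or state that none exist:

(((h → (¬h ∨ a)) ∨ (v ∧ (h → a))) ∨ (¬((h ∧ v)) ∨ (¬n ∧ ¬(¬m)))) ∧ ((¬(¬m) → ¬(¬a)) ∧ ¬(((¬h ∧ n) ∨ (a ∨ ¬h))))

n=T, m=F, h=T, v=F, a=F

  ((h → (¬h ∨ a)) ∨ (v ∧ (h → a))) ∨ (¬((h ∧ v)) ∨ (¬n ∧ ¬(¬m))) = True
    (h → (¬h ∨ a)) ∨ (v ∧ (h → a)) = False
      h → (¬h ∨ a) = False
        ¬h ∨ a = False
          ¬h = False
      v ∧ (h → a) = False
        h → a = False
    ¬((h ∧ v)) ∨ (¬n ∧ ¬(¬m)) = True
      ¬((h ∧ v)) = True
        h ∧ v = False
      ¬n ∧ ¬(¬m) = False
        ¬n = False
        ¬(¬m) = False
          ¬m = True
  (¬(¬m) → ¬(¬a)) ∧ ¬(((¬h ∧ n) ∨ (a ∨ ¬h))) = True
    ¬(¬m) → ¬(¬a) = True
      ¬(¬m) = False
        ¬m = True
      ¬(¬a) = False
        ¬a = True
    ¬(((¬h ∧ n) ∨ (a ∨ ¬h))) = True
      (¬h ∧ n) ∨ (a ∨ ¬h) = False
        ¬h ∧ n = False
          ¬h = False
        a ∨ ¬h = False
          ¬h = False
Both conjuncts True, so the formula holds.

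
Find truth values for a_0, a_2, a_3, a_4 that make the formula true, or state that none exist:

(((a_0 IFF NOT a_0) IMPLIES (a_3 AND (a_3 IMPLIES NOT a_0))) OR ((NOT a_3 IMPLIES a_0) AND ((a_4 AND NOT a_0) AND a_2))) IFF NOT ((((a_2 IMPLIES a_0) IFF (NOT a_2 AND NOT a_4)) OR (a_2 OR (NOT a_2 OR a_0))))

Unsatisfiable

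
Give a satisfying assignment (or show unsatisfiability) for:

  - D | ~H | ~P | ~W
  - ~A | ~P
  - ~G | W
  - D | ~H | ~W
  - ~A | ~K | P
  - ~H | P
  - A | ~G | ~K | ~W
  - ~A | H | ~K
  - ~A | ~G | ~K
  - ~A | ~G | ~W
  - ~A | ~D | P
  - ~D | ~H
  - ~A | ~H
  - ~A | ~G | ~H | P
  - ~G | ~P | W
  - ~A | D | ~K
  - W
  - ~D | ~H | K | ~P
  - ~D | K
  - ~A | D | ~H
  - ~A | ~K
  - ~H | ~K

K = False, G = False, D = False, A = False, W = True, P = False, H = False

Unit clause (W) forces W = True.
Set K = False.
  then (~D | K) forces D = False.
  then (D | ~H | ~W) forces H = False.
Set G = False.
Set A = False.
Set P = False.
All clauses satisfied.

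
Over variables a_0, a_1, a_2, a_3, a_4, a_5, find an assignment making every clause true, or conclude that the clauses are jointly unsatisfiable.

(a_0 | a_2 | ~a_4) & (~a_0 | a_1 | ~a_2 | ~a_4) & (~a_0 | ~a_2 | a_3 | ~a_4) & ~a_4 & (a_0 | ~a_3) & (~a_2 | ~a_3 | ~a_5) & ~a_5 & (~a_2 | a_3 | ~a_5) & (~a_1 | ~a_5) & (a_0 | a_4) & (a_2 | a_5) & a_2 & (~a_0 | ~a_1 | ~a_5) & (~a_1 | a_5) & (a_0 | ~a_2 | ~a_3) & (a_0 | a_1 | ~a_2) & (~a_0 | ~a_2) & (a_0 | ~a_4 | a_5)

Case a_2 = True:
  (~a_4) forces a_4 = False.
  (~a_5) forces a_5 = False.
  (a_0 | a_4) forces a_0 = True.
  Clause (~a_0 | ~a_2) is falsified — contradiction.
Case a_2 = False:
  Clause (a_2) is falsified — contradiction.
Both cases fail, so the formula is unsatisfiable.

No satisfying assignment exists.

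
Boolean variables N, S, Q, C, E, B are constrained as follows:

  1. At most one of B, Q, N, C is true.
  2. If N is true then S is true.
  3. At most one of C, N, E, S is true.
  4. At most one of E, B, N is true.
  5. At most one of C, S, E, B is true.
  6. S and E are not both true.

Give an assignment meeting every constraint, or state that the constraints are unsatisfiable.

N = False; S = False; Q = True; C = False; E = False; B = False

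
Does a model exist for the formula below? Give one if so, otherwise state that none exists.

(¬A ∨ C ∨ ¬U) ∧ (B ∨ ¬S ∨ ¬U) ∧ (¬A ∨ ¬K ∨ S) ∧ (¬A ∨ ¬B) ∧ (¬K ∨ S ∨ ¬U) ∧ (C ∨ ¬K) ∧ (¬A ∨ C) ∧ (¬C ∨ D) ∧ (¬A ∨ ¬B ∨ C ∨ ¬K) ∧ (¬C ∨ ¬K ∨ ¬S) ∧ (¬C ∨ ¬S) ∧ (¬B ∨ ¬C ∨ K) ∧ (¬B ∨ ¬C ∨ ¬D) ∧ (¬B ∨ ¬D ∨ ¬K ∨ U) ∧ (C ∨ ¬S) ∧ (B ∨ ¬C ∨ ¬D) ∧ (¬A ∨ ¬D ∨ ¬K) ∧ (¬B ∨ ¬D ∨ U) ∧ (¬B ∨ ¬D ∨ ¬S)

U=F; A=F; K=F; S=F; C=F; D=F; B=F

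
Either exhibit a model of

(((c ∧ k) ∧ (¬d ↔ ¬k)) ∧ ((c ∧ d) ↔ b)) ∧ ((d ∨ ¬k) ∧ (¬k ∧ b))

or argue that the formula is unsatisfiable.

Case k = True: the conjunct ¬k is False.
Case k = False: the conjunct k is False.
Both cases fail — unsatisfiable.

The formula is unsatisfiable.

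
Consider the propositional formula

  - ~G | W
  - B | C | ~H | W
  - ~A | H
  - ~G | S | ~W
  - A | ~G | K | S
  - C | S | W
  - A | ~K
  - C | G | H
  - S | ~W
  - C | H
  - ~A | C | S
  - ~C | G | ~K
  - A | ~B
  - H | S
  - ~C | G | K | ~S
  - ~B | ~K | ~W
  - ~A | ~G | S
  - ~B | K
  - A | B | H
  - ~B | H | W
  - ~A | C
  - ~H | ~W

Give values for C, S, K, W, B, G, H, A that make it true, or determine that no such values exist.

Set C = True.
Set S = False.
  then (S | ~W) forces W = False.
  then (H | S) forces H = True.
  then (~G | W) forces G = False.
  then (~C | G | ~K) forces K = False.
  then (~B | K) forces B = False.
Set A = True.
All clauses satisfied.

C = True, S = False, K = False, W = False, B = False, G = False, H = True, A = True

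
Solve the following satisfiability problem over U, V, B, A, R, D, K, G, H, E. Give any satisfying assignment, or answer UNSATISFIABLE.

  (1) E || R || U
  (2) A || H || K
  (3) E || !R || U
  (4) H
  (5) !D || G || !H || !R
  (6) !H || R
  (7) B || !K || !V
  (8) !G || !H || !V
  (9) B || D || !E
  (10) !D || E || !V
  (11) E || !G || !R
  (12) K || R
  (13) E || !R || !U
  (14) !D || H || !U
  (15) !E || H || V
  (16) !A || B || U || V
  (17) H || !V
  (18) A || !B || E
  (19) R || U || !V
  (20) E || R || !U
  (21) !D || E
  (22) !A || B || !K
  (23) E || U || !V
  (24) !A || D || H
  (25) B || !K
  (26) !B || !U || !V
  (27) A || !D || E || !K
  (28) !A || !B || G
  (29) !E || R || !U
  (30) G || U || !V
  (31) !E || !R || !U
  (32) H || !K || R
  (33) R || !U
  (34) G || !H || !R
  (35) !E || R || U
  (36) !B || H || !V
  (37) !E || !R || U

Case H = True:
  (!H || R) forces R = True.
  (G || !H || !R) forces G = True.
  (!G || !H || !V) forces V = False.
  (E || !G || !R) forces E = True.
  (!E || !R || !U) forces U = False.
  Clause (!E || !R || U) is falsified — contradiction.
Case H = False:
  Clause (H) is falsified — contradiction.
Both cases fail, so the formula is unsatisfiable.

No satisfying assignment exists.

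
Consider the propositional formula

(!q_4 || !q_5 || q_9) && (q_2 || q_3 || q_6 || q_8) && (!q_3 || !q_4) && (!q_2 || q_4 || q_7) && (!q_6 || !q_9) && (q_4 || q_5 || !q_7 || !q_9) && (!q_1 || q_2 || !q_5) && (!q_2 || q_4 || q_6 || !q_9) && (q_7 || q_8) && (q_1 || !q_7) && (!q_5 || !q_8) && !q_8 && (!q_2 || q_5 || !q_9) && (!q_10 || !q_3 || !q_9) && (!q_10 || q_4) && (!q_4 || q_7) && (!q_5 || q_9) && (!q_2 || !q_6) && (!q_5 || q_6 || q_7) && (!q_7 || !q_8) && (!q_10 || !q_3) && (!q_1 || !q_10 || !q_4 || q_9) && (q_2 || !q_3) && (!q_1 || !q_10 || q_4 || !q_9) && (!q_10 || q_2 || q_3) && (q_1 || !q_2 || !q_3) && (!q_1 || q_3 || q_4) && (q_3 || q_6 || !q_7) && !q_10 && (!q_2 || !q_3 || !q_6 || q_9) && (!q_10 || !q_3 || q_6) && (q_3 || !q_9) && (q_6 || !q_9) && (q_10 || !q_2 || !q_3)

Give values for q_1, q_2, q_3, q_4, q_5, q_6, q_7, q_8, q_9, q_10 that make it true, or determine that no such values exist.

q_1: True, q_2: False, q_3: False, q_4: True, q_5: False, q_6: True, q_7: True, q_8: False, q_9: False, q_10: False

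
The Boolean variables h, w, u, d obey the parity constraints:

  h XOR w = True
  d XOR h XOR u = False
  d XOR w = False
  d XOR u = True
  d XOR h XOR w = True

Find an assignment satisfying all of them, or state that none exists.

h = True, w = False, u = True, d = False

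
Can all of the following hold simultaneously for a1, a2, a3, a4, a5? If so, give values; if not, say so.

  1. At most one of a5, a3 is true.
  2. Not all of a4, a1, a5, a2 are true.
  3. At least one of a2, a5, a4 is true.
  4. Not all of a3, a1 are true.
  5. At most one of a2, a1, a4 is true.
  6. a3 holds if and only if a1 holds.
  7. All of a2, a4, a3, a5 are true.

Unsatisfiable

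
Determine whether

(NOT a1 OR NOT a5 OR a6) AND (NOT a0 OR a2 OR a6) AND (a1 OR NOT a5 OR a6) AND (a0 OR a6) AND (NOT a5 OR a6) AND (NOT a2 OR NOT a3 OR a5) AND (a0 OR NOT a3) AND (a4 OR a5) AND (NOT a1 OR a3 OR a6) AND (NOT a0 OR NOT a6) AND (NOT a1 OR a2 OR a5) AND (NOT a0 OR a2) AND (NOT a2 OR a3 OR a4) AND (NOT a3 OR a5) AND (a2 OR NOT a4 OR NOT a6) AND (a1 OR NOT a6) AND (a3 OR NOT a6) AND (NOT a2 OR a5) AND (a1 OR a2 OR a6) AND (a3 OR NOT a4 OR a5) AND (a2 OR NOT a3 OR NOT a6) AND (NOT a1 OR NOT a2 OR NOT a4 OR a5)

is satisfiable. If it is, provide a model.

Case a0 = True:
  (NOT a0 OR NOT a6) forces a6 = False.
  (NOT a0 OR a2 OR a6) forces a2 = True.
  (NOT a5 OR a6) forces a5 = False.
  Clause (NOT a2 OR a5) is falsified — contradiction.
Case a0 = False:
  (a0 OR a6) forces a6 = True.
  (a0 OR NOT a3) forces a3 = False.
  Clause (a3 OR NOT a6) is falsified — contradiction.
Both cases fail, so the formula is unsatisfiable.

Unsatisfiable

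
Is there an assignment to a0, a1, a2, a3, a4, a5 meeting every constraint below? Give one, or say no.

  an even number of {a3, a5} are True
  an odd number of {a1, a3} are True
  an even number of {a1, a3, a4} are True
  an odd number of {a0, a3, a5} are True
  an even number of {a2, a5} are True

a0 = True, a1 = False, a2 = True, a3 = True, a4 = True, a5 = True

{a3, a5}: 2 true → even ✓
{a1, a3}: 1 true → odd ✓
{a1, a3, a4}: 2 true → even ✓
{a0, a3, a5}: 3 true → odd ✓
{a2, a5}: 2 true → even ✓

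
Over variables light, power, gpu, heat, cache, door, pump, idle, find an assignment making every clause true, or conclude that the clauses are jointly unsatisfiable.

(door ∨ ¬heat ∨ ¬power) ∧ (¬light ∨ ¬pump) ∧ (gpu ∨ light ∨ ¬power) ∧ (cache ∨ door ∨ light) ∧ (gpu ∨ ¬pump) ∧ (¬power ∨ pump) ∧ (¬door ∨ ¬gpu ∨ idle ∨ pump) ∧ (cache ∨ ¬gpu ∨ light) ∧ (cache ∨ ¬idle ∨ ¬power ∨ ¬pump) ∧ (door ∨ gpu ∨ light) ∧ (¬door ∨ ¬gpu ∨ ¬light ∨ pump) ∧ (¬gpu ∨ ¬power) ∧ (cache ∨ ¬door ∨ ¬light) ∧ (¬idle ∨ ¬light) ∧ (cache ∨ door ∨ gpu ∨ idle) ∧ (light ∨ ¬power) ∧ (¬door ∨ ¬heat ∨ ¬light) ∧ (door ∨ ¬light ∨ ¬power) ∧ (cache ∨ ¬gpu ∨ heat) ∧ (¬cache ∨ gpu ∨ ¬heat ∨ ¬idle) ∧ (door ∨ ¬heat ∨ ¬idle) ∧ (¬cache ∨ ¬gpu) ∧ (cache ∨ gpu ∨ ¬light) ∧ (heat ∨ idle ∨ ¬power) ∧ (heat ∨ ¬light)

light: False, power: False, gpu: False, heat: False, cache: True, door: True, pump: False, idle: False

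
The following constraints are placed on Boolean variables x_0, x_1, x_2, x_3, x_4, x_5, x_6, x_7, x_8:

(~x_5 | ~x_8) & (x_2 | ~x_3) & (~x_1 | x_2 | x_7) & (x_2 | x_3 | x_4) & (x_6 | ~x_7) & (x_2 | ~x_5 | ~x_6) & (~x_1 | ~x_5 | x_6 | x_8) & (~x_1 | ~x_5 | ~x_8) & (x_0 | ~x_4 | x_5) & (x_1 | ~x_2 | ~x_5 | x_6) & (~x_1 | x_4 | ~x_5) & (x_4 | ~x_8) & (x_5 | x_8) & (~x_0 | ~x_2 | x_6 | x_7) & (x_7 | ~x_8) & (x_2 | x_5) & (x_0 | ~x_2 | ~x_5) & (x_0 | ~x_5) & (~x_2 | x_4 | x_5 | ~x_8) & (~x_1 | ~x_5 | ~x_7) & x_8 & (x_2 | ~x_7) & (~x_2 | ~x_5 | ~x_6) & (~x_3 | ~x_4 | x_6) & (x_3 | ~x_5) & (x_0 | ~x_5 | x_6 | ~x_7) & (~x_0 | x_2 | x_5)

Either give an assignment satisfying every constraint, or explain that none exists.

Unit clause (x_8) forces x_8 = True.
In (~x_5 | ~x_8) only ~x_5 is left, so x_5 = False.
In (x_4 | ~x_8) only x_4 is left, so x_4 = True.
In (x_7 | ~x_8) only x_7 is left, so x_7 = True.
In (x_2 | x_5) only x_2 is left, so x_2 = True.
In (x_6 | ~x_7) only x_6 is left, so x_6 = True.
In (x_0 | ~x_4 | x_5) only x_0 is left, so x_0 = True.
Set x_1 = True.
Set x_3 = True.
All clauses satisfied.

x_0: True; x_1: True; x_2: True; x_3: True; x_4: True; x_5: False; x_6: True; x_7: True; x_8: True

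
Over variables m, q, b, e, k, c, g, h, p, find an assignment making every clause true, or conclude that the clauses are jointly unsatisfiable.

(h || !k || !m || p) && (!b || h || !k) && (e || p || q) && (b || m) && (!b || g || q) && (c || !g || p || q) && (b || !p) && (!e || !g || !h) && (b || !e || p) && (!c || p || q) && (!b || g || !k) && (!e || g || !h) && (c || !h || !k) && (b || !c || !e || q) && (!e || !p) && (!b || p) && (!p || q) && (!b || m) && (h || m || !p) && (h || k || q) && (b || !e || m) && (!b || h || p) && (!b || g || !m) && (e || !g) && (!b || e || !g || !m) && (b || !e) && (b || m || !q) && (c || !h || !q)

Try m = False:
  (b || m) forces b = True.
  clause (!b || m) is falsified — backtrack.
So m = True.
Set q = True.
Set b = False.
  then (b || !p) forces p = False.
  then (b || !e || p) forces e = False.
  then (e || !g) forces g = False.
Set k = True.
  then (h || !k || !m || p) forces h = True.
  then (c || !h || !k) forces c = True.
All clauses satisfied.

m=T, q=T, b=F, e=F, k=T, c=T, g=F, h=T, p=F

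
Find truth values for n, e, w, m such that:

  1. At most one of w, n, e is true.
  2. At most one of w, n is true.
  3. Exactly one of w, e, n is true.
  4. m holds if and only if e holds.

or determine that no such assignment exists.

n = False; e = True; w = False; m = True

  (1) {w, n, e}: 1 true — at most one ✓
  (2) {w, n}: 0 true — at most one ✓
  (3) {w, e, n}: 1 true — exactly one ✓
  (4) m=T, e=T — same ✓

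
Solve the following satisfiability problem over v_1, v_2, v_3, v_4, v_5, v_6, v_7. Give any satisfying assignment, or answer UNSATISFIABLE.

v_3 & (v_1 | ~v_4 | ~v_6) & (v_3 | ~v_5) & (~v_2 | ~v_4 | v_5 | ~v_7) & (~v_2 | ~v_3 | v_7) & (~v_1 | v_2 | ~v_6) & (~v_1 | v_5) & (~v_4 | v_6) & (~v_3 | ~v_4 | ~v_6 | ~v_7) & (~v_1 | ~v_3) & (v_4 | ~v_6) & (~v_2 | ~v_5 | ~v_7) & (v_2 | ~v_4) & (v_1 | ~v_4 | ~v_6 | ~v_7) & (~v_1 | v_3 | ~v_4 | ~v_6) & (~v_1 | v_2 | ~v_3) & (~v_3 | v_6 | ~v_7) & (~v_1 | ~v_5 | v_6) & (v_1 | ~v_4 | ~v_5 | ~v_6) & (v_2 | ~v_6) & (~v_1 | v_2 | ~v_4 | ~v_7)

v_1 = False; v_2 = False; v_3 = True; v_4 = False; v_5 = False; v_6 = False; v_7 = False

Unit clause (v_3) forces v_3 = True.
In (~v_1 | ~v_3) only ~v_1 is left, so v_1 = False.
Try v_2 = True:
  (~v_2 | ~v_3 | v_7) forces v_7 = True.
  (~v_2 | ~v_5 | ~v_7) forces v_5 = False.
  (~v_2 | ~v_4 | v_5 | ~v_7) forces v_4 = False.
  (v_4 | ~v_6) forces v_6 = False.
  clause (~v_3 | v_6 | ~v_7) is falsified — backtrack.
So v_2 = False.
  then (v_2 | ~v_4) forces v_4 = False.
  then (v_2 | ~v_6) forces v_6 = False.
  then (~v_3 | v_6 | ~v_7) forces v_7 = False.
Set v_5 = False.
All clauses satisfied.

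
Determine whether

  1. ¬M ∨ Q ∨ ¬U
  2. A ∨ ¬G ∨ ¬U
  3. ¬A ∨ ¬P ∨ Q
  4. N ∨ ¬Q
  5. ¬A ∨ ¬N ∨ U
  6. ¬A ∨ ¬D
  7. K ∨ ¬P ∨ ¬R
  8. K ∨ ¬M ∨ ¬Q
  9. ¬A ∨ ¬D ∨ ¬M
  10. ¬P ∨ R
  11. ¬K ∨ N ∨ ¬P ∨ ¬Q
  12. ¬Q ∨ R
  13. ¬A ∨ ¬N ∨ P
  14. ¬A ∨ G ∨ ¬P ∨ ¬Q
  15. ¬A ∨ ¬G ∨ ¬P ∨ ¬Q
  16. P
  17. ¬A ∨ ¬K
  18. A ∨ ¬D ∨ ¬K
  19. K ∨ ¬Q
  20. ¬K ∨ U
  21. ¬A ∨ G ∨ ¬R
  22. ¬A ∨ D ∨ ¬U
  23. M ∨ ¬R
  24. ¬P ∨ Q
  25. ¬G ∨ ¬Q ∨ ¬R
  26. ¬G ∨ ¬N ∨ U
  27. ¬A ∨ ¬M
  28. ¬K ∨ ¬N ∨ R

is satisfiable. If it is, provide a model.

M: True, K: True, P: True, G: False, N: True, U: True, A: False, Q: True, R: True, D: False

Unit clause (P) forces P = True.
In (¬P ∨ Q) only Q is left, so Q = True.
In (N ∨ ¬Q) only N is left, so N = True.
In (¬P ∨ R) only R is left, so R = True.
In (K ∨ ¬Q) only K is left, so K = True.
In (¬K ∨ U) only U is left, so U = True.
In (M ∨ ¬R) only M is left, so M = True.
In (¬G ∨ ¬Q ∨ ¬R) only ¬G is left, so G = False.
In (¬A ∨ ¬M) only ¬A is left, so A = False.
In (A ∨ ¬D ∨ ¬K) only ¬D is left, so D = False.
All clauses satisfied.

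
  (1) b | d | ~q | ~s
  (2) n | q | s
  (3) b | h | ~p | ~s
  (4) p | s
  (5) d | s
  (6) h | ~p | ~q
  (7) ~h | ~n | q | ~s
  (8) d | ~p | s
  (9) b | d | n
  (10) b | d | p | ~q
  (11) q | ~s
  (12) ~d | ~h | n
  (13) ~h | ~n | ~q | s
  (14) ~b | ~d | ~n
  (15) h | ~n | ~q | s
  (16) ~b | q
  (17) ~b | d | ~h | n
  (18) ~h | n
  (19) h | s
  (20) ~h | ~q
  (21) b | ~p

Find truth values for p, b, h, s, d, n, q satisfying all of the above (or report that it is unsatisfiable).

Try p = True:
  (b | ~p) forces b = True.
  (~b | q) forces q = True.
  (h | ~p | ~q) forces h = True.
  clause (~h | ~q) is falsified — backtrack.
So p = False.
  then (p | s) forces s = True.
  then (q | ~s) forces q = True.
  then (~h | ~q) forces h = False.
Set b = True.
Set d = True.
  then (~b | ~d | ~n) forces n = False.
All clauses satisfied.

p = False, b = True, h = False, s = True, d = True, n = False, q = True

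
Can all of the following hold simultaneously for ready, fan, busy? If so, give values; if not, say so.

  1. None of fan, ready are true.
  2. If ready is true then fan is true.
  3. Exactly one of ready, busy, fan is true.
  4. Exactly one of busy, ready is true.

ready = False, fan = False, busy = True

  (1) {fan, ready}: 0 true — none ✓
  (2) ready=F ⇒ fan: vacuous ✓
  (3) {ready, busy, fan}: 1 true — exactly one ✓
  (4) {busy, ready}: 1 true — exactly one ✓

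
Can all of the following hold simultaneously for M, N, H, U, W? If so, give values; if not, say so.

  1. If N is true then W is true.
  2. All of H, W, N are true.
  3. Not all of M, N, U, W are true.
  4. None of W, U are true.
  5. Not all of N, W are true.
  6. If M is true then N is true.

UNSATISFIABLE

Case W = True:
  Constraint (4) is violated (W=T) — contradiction.
Case W = False:
  Constraint (2) is violated (W=F) — contradiction.
Both cases fail — unsatisfiable.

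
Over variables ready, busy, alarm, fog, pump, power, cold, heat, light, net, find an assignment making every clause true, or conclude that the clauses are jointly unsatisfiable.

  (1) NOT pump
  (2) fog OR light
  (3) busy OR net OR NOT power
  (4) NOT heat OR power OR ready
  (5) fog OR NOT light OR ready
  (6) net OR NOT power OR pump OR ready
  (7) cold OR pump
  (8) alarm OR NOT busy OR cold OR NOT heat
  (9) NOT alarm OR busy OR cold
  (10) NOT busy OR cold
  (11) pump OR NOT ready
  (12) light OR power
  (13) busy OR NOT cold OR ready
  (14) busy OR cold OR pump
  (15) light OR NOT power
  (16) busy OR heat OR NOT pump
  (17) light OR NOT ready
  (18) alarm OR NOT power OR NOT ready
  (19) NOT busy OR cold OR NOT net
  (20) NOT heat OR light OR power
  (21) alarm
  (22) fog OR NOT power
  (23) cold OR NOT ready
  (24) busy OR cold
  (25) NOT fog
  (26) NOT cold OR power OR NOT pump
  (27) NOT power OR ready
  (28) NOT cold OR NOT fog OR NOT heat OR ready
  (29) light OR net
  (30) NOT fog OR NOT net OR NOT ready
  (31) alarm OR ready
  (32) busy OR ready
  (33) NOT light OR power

Case fog = True:
  Clause (NOT fog) is falsified — contradiction.
Case fog = False:
  (NOT pump) forces pump = False.
  (fog OR light) forces light = True.
  (fog OR NOT light OR ready) forces ready = True.
  Clause (pump OR NOT ready) is falsified — contradiction.
Both cases fail, so the formula is unsatisfiable.

Unsatisfiable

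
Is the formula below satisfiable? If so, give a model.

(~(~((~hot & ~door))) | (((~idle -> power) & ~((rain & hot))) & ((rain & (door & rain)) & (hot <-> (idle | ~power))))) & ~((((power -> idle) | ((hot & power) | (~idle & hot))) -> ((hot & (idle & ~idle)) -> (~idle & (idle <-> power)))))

No satisfying assignment exists.

The conjunct ~((((power -> idle) | ((hot & power) | (~idle & hot))) -> ((hot & (idle & ~idle)) -> (~idle & (idle <-> power))))) is unsatisfiable on its own:
  power=F, idle=F, hot=F: evaluates to False.
  power=F, idle=F, hot=T: evaluates to False.
  power=F, idle=T, hot=F: evaluates to False.
  power=F, idle=T, hot=T: evaluates to False.
  power=T, idle=F, hot=F: evaluates to False.
  power=T, idle=F, hot=T: evaluates to False.
  power=T, idle=T, hot=F: evaluates to False.
  power=T, idle=T, hot=T: evaluates to False.
So the whole conjunction is unsatisfiable.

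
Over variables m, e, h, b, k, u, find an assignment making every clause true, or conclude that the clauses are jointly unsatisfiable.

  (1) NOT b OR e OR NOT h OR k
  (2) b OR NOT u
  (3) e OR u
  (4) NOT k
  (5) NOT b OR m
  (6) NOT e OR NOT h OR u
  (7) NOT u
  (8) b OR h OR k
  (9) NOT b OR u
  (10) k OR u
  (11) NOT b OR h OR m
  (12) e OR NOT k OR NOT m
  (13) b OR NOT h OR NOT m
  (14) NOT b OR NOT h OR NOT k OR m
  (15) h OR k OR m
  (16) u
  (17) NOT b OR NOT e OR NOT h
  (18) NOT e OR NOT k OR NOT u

Case u = True:
  Clause (NOT u) is falsified — contradiction.
Case u = False:
  Clause (u) is falsified — contradiction.
Both cases fail, so the formula is unsatisfiable.

The formula is unsatisfiable.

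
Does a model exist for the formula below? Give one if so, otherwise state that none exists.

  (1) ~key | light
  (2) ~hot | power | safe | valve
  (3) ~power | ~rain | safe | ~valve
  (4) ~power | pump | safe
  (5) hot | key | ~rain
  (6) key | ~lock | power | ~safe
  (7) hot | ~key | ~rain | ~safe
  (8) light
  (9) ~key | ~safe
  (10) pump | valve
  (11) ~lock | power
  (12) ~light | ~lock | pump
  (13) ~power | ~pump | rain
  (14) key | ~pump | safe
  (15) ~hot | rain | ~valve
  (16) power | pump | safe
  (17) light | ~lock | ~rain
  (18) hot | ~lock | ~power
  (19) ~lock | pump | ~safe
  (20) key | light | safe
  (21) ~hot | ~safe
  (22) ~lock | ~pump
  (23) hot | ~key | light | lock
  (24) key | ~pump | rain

Unit clause (light) forces light = True.
Try lock = True:
  (~lock | power) forces power = True.
  (~light | ~lock | pump) forces pump = True.
  clause (~lock | ~pump) is falsified — backtrack.
So lock = False.
Set pump = True.
Set power = False.
Set hot = True.
  then (~hot | ~safe) forces safe = False.
  then (~hot | power | safe | valve) forces valve = True.
  then (key | ~pump | safe) forces key = True.
  then (~hot | rain | ~valve) forces rain = True.
All clauses satisfied.

lock=F, pump=T, power=F, hot=T, safe=F, valve=T, light=T, key=T, rain=T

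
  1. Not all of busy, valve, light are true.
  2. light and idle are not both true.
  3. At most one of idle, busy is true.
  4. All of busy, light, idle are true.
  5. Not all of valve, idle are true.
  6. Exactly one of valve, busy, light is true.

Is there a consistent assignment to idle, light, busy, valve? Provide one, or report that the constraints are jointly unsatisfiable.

Case busy = True:
  (3) with busy=T forces idle = False.
  Constraint (4) is violated (idle=F) — contradiction.
Case busy = False:
  Constraint (4) is violated (busy=F) — contradiction.
Both cases fail — unsatisfiable.

UNSATISFIABLE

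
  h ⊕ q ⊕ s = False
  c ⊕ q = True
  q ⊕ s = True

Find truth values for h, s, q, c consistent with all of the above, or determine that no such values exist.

h: True, s: True, q: False, c: True

h ⊕ q ⊕ s = T ⊕ F ⊕ T = False ✓
c ⊕ q = T ⊕ F = True ✓
q ⊕ s = F ⊕ T = True ✓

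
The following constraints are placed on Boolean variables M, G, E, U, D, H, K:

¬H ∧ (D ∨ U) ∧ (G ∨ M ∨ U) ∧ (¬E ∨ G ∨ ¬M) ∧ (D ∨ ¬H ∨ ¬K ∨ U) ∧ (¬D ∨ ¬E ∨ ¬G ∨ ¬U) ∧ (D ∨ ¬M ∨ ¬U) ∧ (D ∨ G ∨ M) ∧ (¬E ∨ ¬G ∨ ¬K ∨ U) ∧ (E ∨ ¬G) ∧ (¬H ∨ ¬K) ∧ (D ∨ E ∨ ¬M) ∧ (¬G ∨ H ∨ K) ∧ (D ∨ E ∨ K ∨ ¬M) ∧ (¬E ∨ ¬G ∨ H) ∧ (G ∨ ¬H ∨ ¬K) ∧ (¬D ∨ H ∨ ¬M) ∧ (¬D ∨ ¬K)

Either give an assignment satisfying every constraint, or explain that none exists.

Unit clause (¬H) forces H = False.
Try M = True:
  (¬D ∨ H ∨ ¬M) forces D = False.
  (D ∨ U) forces U = True.
  clause (D ∨ ¬M ∨ ¬U) is falsified — backtrack.
So M = False.
Try G = True:
  (E ∨ ¬G) forces E = True.
  clause (¬E ∨ ¬G ∨ H) is falsified — backtrack.
So G = False.
  then (G ∨ M ∨ U) forces U = True.
  then (D ∨ G ∨ M) forces D = True.
  then (¬D ∨ ¬K) forces K = False.
Set E = True.
All clauses satisfied.

M=F, G=F, E=T, U=T, D=T, H=F, K=F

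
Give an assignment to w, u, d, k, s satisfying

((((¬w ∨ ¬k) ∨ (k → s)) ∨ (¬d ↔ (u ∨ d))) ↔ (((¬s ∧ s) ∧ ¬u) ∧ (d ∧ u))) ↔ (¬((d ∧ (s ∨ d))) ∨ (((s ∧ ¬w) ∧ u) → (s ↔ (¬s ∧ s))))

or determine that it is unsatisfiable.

w = True, u = True, d = True, k = True, s = False

  ((((¬w ∨ ¬k) ∨ (k → s)) ∨ (¬d ↔ (u ∨ d))) ↔ (((¬s ∧ s) ∧ ¬u) ∧ (d ∧ u))) ↔ (¬((d ∧ (s ∨ d))) ∨ (((s ∧ ¬w) ∧ u) → (s ↔ (¬s ∧ s)))) = True
    (((¬w ∨ ¬k) ∨ (k → s)) ∨ (¬d ↔ (u ∨ d))) ↔ (((¬s ∧ s) ∧ ¬u) ∧ (d ∧ u)) = True
      ((¬w ∨ ¬k) ∨ (k → s)) ∨ (¬d ↔ (u ∨ d)) = False
        (¬w ∨ ¬k) ∨ (k → s) = False
          ¬w ∨ ¬k = False
            ¬w = False
            ¬k = False
          k → s = False
        ¬d ↔ (u ∨ d) = False
          ¬d = False
          u ∨ d = True
      ((¬s ∧ s) ∧ ¬u) ∧ (d ∧ u) = False
        (¬s ∧ s) ∧ ¬u = False
          ¬s ∧ s = False
            ¬s = True
          ¬u = False
        d ∧ u = True
    ¬((d ∧ (s ∨ d))) ∨ (((s ∧ ¬w) ∧ u) → (s ↔ (¬s ∧ s))) = True
      ¬((d ∧ (s ∨ d))) = False
        d ∧ (s ∨ d) = True
          s ∨ d = True
      ((s ∧ ¬w) ∧ u) → (s ↔ (¬s ∧ s)) = True
        (s ∧ ¬w) ∧ u = False
          s ∧ ¬w = False
            ¬w = False
        s ↔ (¬s ∧ s) = True
          ¬s ∧ s = False
            ¬s = True
The formula evaluates to True.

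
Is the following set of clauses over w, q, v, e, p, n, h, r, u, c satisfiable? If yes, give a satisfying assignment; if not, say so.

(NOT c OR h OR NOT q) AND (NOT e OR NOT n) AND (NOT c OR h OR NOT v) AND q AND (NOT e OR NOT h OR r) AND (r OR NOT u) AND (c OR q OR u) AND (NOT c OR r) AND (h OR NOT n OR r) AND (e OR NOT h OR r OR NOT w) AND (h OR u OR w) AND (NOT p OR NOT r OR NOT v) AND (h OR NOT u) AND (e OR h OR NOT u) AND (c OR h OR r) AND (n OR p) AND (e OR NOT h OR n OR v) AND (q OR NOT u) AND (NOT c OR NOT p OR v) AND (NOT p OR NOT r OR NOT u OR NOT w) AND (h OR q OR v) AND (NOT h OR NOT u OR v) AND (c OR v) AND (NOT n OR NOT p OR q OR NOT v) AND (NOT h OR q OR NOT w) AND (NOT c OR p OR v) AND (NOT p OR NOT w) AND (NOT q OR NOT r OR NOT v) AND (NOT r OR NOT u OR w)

w=F, q=T, v=T, e=F, p=T, n=T, h=T, r=F, u=F, c=F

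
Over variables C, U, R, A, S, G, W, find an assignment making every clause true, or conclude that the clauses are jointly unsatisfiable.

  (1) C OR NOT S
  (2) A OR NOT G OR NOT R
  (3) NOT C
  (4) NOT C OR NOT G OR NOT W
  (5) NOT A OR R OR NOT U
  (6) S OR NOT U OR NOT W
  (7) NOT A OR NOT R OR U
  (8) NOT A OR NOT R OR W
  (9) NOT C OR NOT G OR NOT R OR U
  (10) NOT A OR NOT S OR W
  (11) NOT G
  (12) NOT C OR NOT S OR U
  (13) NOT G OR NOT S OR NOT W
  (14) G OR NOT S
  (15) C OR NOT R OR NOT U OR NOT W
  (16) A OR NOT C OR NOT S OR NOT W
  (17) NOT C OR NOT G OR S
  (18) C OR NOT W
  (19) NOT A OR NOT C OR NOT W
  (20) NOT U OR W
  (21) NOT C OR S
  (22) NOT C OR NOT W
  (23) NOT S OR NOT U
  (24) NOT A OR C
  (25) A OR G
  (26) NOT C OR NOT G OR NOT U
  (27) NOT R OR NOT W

The formula is unsatisfiable.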